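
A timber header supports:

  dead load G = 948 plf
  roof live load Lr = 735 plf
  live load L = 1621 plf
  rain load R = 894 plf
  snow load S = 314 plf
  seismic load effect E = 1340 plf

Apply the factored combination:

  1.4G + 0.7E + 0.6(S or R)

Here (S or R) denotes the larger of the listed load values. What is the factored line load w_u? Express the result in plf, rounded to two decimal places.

(S or R) → R = 894 plf.
1.4(948) + 0.7(1340) + 0.6(894) = 2801.60
w_u = 2801.60 plf.

2801.60 plf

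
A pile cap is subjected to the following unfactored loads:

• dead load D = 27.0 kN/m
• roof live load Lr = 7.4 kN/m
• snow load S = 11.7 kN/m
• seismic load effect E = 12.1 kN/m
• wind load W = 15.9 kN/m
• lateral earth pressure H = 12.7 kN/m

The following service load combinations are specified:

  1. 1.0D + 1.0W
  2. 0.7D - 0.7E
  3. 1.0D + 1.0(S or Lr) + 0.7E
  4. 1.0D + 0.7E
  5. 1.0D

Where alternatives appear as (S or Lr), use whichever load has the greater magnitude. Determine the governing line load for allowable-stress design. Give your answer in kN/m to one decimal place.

47.2 kN/m

(S or Lr) → S = 11.7 kN/m.
1. 1.0(27.0) + 1.0(15.9) = 27.0 + 15.9 = 42.9
2. 0.7(27.0) - 0.7(12.1) = 18.9 - 8.5 = 10.4
3. 1.0(27.0) + 1.0(11.7) + 0.7(12.1) = 27.0 + 11.7 + 8.5 = 47.2
4. 1.0(27.0) + 0.7(12.1) = 27.0 + 8.5 = 35.5
5. 1.0(27.0) = 27.0
Combination 3 governs: w = 47.2 kN/m.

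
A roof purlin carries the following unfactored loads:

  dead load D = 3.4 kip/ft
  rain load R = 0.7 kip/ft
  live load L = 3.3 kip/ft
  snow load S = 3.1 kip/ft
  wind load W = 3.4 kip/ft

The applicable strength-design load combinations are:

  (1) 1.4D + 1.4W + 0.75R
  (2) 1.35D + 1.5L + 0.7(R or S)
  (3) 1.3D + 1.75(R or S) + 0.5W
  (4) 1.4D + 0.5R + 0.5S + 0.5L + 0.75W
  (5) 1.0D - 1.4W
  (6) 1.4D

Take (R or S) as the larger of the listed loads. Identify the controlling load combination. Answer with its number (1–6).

Combination 2

(R or S) → S = 3.1 kip/ft.
(1) 1.4(3.4) + 1.4(3.4) + 0.75(0.7) = 10.0
(2) 1.35(3.4) + 1.5(3.3) + 0.7(3.1) = 11.7
(3) 1.3(3.4) + 1.75(3.1) + 0.5(3.4) = 11.5
(4) 1.4(3.4) + 0.5(0.7) + 0.5(3.1) + 0.5(3.3) + 0.75(3.4) = 10.9
(5) 1.0(3.4) - 1.4(3.4) = -1.4
(6) 1.4(3.4) = 4.8
The largest value is 11.7 kip/ft from combination 2.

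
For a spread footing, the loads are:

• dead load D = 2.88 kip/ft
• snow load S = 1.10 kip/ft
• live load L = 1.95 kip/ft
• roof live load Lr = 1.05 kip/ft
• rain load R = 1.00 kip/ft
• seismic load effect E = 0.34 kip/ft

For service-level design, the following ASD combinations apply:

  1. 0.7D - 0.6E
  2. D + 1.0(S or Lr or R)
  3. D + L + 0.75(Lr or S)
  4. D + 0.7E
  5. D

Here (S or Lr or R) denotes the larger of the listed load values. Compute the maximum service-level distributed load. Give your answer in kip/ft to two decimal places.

5.66 kip/ft

(S or Lr or R) → S = 1.10 kip/ft; (Lr or S) → S = 1.10 kip/ft.
1. 0.7(2.88) - 0.6(0.34) = 1.81
2. 1.0(2.88) + 1.0(1.10) = 2.88 + 1.10 = 3.98
3. 1.0(2.88) + 1.0(1.95) + 0.75(1.10) = 2.88 + 1.95 + 0.83 = 5.66
4. 1.0(2.88) + 0.7(0.34) = 2.88 + 0.24 = 3.12
5. 1.0(2.88) = 2.88
The controlling combination is 3, giving 5.66 kip/ft.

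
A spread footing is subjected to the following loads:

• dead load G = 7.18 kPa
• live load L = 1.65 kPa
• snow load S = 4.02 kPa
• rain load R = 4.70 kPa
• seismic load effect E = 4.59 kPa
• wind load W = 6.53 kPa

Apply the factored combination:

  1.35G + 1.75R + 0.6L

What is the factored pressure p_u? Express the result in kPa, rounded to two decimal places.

18.91 kPa

1.35(7.18) + 1.75(4.70) + 0.6(1.65) = 18.91
p_u = 18.91 kPa.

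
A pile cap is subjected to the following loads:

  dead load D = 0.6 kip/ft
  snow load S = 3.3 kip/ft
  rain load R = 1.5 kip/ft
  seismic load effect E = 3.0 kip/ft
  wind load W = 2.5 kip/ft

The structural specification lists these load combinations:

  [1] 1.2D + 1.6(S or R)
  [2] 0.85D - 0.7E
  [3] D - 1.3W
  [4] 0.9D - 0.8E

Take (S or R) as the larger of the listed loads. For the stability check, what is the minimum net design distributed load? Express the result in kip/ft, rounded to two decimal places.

-2.65 kip/ft

(S or R) → S = 3.3 kip/ft.
[1] 1.2(0.6) + 1.6(3.3) = 6.00
[2] 0.85(0.6) - 0.7(3.0) = -1.59
[3] 1.0(0.6) - 1.3(2.5) = -2.65
[4] 0.9(0.6) - 0.8(3.0) = -1.86
Combination 3 gives the minimum: -2.65 kip/ft.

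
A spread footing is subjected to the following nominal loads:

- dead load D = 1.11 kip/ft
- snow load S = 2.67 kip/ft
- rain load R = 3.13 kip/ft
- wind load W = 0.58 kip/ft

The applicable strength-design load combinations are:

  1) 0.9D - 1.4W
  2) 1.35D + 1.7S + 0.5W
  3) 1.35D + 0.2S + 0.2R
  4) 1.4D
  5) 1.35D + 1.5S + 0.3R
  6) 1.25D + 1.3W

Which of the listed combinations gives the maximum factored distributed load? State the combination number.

Combination 5

1) 0.9(1.11) - 1.4(0.58) = 1.00 - 0.81 = 0.19
2) 1.35(1.11) + 1.7(2.67) + 0.5(0.58) = 1.50 + 4.54 + 0.29 = 6.33
3) 1.35(1.11) + 0.2(2.67) + 0.2(3.13) = 1.50 + 0.53 + 0.63 = 2.66
4) 1.4(1.11) = 1.55
5) 1.35(1.11) + 1.5(2.67) + 0.3(3.13) = 6.44
6) 1.25(1.11) + 1.3(0.58) = 1.39 + 0.75 = 2.14
The largest value is 6.44 kip/ft from combination 5.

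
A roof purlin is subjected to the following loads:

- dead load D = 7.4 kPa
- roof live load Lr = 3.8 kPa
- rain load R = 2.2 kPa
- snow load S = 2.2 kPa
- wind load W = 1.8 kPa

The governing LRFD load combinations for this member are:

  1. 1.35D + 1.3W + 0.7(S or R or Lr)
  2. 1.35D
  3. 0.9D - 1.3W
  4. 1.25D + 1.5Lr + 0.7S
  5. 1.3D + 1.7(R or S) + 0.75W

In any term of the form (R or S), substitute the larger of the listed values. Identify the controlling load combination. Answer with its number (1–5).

(S or R or Lr) → Lr = 3.8 kPa; (R or S) → R = 2.2 kPa.
1. 1.35(7.4) + 1.3(1.8) + 0.7(3.8) = 10.0 + 2.3 + 2.7 = 15.0
2. 1.35(7.4) = 10.0
3. 0.9(7.4) - 1.3(1.8) = 4.3
4. 1.25(7.4) + 1.5(3.8) + 0.7(2.2) = 9.3 + 5.7 + 1.5 = 16.5
5. 1.3(7.4) + 1.7(2.2) + 0.75(1.8) = 9.6 + 3.7 + 1.4 = 14.7
The largest value is 16.5 kPa from combination 4.

Combination 4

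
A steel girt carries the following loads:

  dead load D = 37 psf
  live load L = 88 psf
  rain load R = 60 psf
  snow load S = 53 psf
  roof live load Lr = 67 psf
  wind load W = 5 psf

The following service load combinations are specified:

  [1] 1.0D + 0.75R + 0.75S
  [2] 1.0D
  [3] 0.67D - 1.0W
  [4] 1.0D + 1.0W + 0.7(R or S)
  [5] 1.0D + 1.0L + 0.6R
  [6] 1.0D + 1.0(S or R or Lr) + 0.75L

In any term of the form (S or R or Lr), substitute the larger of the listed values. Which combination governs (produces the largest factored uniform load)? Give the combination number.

(R or S) → R = 60 psf; (S or R or Lr) → Lr = 67 psf.
[1] 1.0(37) + 0.75(60) + 0.75(53) = 37.0 + 45.0 + 39.8 = 121.8
[2] 1.0(37) = 37.0
[3] 0.67(37) - 1.0(5) = 24.8 - 5.0 = 19.8
[4] 1.0(37) + 1.0(5) + 0.7(60) = 37.0 + 5.0 + 42.0 = 84.0
[5] 1.0(37) + 1.0(88) + 0.6(60) = 37.0 + 88.0 + 36.0 = 161.0
[6] 1.0(37) + 1.0(67) + 0.75(88) = 37.0 + 67.0 + 66.0 = 170.0
The largest value is 170.0 psf from combination 6.

Combination 6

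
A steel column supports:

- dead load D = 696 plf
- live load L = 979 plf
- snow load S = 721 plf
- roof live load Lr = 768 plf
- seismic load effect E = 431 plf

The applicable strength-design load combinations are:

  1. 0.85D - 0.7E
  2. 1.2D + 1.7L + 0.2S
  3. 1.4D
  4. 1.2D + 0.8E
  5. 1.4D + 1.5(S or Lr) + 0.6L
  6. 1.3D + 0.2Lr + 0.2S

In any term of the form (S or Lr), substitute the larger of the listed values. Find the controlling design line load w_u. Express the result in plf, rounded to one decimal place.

(S or Lr) → Lr = 768 plf.
1. 0.85(696) - 0.7(431) = 289.9
2. 1.2(696) + 1.7(979) + 0.2(721) = 2643.7
3. 1.4(696) = 974.4
4. 1.2(696) + 0.8(431) = 1180.0
5. 1.4(696) + 1.5(768) + 0.6(979) = 2713.8
6. 1.3(696) + 0.2(768) + 0.2(721) = 1202.6
Maximum is from combination 5.

2713.8 plf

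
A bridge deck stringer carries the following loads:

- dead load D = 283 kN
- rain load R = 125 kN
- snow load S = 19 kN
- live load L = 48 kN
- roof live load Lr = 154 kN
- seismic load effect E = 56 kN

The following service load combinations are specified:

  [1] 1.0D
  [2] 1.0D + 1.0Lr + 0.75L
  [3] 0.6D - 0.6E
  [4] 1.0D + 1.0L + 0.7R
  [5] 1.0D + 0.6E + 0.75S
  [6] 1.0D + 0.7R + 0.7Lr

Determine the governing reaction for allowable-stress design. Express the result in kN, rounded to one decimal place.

478.3 kN

[1] 1.0(283) = 283.0
[2] 1.0(283) + 1.0(154) + 0.75(48) = 283.0 + 154.0 + 36.0 = 473.0
[3] 0.6(283) - 0.6(56) = 169.8 - 33.6 = 136.2
[4] 1.0(283) + 1.0(48) + 0.7(125) = 283.0 + 48.0 + 87.5 = 418.5
[5] 1.0(283) + 0.6(56) + 0.75(19) = 283.0 + 33.6 + 14.3 = 330.9
[6] 1.0(283) + 0.7(125) + 0.7(154) = 283.0 + 87.5 + 107.8 = 478.3
The controlling combination is 6, giving 478.3 kN.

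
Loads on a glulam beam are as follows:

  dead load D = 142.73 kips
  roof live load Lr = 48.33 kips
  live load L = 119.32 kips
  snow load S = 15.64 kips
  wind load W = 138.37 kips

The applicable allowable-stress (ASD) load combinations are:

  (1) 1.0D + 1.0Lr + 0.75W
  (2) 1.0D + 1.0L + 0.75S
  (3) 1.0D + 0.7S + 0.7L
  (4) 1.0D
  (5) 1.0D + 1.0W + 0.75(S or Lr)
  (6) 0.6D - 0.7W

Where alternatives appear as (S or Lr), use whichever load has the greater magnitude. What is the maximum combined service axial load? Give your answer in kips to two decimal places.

317.35 kips

(S or Lr) → Lr = 48.33 kips.
(1) 1.0(142.73) + 1.0(48.33) + 0.75(138.37) = 142.73 + 48.33 + 103.78 = 294.84
(2) 1.0(142.73) + 1.0(119.32) + 0.75(15.64) = 142.73 + 119.32 + 11.73 = 273.78
(3) 1.0(142.73) + 0.7(15.64) + 0.7(119.32) = 142.73 + 10.95 + 83.52 = 237.20
(4) 1.0(142.73) = 142.73
(5) 1.0(142.73) + 1.0(138.37) + 0.75(48.33) = 142.73 + 138.37 + 36.25 = 317.35
(6) 0.6(142.73) - 0.7(138.37) = 85.64 - 96.86 = -11.22
The controlling combination is 5, giving 317.35 kips.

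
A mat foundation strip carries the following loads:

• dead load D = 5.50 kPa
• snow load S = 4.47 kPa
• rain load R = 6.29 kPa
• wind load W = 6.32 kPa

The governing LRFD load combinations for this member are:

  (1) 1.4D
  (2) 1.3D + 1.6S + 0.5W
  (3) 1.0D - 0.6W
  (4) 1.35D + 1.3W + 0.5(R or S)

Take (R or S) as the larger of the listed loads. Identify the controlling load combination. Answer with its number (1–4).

Combination 4

(R or S) → R = 6.29 kPa.
(1) 1.4(5.50) = 7.70
(2) 1.3(5.50) + 1.6(4.47) + 0.5(6.32) = 7.15 + 7.15 + 3.16 = 17.46
(3) 1.0(5.50) - 0.6(6.32) = 5.50 - 3.79 = 1.71
(4) 1.35(5.50) + 1.3(6.32) + 0.5(6.29) = 18.79
The largest value is 18.79 kPa from combination 4.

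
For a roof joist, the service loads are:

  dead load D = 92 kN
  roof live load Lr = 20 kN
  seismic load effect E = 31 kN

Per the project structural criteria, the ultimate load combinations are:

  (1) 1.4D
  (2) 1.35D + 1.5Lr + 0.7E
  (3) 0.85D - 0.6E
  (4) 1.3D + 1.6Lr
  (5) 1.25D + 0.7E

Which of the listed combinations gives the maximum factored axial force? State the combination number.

Combination 2

(1) 1.4(92) = 128.80
(2) 1.35(92) + 1.5(20) + 0.7(31) = 124.20 + 30.00 + 21.70 = 175.90
(3) 0.85(92) - 0.6(31) = 78.20 - 18.60 = 59.60
(4) 1.3(92) + 1.6(20) = 119.60 + 32.00 = 151.60
(5) 1.25(92) + 0.7(31) = 115.00 + 21.70 = 136.70
The largest value is 175.90 kN from combination 2.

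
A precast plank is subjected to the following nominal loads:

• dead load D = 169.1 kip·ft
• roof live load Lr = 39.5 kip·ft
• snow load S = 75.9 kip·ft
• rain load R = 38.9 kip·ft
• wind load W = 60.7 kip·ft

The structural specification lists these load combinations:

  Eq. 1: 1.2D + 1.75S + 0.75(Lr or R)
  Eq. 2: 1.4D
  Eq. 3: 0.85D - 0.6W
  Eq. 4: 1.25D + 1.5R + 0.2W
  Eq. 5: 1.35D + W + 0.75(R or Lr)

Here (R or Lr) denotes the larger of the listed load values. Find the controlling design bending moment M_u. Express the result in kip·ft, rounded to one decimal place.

365.4 kip·ft

(Lr or R) → Lr = 39.5 kip·ft; (R or Lr) → Lr = 39.5 kip·ft.
Eq. 1: 1.2(169.1) + 1.75(75.9) + 0.75(39.5) = 365.4
Eq. 2: 1.4(169.1) = 236.7
Eq. 3: 0.85(169.1) - 0.6(60.7) = 143.7 - 36.4 = 107.3
Eq. 4: 1.25(169.1) + 1.5(38.9) + 0.2(60.7) = 211.4 + 58.4 + 12.1 = 281.9
Eq. 5: 1.35(169.1) + 1.0(60.7) + 0.75(39.5) = 228.3 + 60.7 + 29.6 = 318.6
Maximum is from combination 1.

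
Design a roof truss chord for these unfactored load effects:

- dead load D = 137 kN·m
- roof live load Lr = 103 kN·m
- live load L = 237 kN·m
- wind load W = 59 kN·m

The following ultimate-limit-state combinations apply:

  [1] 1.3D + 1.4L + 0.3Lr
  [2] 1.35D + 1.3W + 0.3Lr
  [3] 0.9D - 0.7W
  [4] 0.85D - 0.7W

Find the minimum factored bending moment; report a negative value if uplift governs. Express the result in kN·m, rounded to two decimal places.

75.15 kN·m

[1] 1.3(137) + 1.4(237) + 0.3(103) = 178.10 + 331.80 + 30.90 = 540.80
[2] 1.35(137) + 1.3(59) + 0.3(103) = 184.95 + 76.70 + 30.90 = 292.55
[3] 0.9(137) - 0.7(59) = 123.30 - 41.30 = 82.00
[4] 0.85(137) - 0.7(59) = 116.45 - 41.30 = 75.15
Combination 4 gives the minimum: 75.15 kN·m.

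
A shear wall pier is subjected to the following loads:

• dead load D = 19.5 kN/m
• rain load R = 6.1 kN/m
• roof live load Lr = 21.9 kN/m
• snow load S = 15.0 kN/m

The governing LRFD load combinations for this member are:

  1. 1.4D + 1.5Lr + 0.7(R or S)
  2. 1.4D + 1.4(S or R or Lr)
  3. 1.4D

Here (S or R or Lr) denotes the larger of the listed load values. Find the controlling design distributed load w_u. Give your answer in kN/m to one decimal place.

70.7 kN/m

(R or S) → S = 15.0 kN/m; (S or R or Lr) → Lr = 21.9 kN/m.
1. 1.4(19.5) + 1.5(21.9) + 0.7(15.0) = 27.3 + 32.9 + 10.5 = 70.7
2. 1.4(19.5) + 1.4(21.9) = 27.3 + 30.7 = 58.0
3. 1.4(19.5) = 27.3
The controlling combination is 1, giving 70.7 kN/m.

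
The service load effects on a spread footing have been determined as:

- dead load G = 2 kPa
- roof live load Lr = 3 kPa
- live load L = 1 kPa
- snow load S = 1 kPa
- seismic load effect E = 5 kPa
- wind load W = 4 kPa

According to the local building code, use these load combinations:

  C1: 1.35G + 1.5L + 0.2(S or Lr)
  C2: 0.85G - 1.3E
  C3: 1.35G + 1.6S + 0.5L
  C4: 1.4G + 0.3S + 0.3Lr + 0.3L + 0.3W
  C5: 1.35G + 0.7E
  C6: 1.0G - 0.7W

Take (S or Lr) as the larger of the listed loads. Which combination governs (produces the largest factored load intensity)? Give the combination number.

(S or Lr) → Lr = 3 kPa.
C1: 1.35(2) + 1.5(1) + 0.2(3) = 2.7 + 1.5 + 0.6 = 4.8
C2: 0.85(2) - 1.3(5) = 1.7 - 6.5 = -4.8
C3: 1.35(2) + 1.6(1) + 0.5(1) = 2.7 + 1.6 + 0.5 = 4.8
C4: 1.4(2) + 0.3(1) + 0.3(3) + 0.3(1) + 0.3(4) = 2.8 + 0.3 + 0.9 + 0.3 + 1.2 = 5.5
C5: 1.35(2) + 0.7(5) = 2.7 + 3.5 = 6.2
C6: 1.0(2) - 0.7(4) = 2.0 - 2.8 = -0.8
The largest value is 6.2 kPa from combination 5.

Combination 5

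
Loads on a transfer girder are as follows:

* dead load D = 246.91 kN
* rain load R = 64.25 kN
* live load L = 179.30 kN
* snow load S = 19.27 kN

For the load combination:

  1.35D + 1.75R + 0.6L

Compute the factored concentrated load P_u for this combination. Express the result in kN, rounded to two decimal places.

553.35 kN

1.35(246.91) + 1.75(64.25) + 0.6(179.30) = 333.33 + 112.44 + 107.58 = 553.35
P_u = 553.35 kN.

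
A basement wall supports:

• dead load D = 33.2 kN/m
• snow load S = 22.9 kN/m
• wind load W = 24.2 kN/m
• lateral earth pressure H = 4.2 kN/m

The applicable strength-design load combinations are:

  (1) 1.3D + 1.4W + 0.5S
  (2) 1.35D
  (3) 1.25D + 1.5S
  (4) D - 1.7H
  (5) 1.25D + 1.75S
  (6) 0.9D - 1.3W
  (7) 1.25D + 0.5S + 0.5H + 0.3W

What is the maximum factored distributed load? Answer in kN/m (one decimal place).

88.5 kN/m

(1) 1.3(33.2) + 1.4(24.2) + 0.5(22.9) = 88.5
(2) 1.35(33.2) = 44.8
(3) 1.25(33.2) + 1.5(22.9) = 41.5 + 34.4 = 75.9
(4) 1.0(33.2) - 1.7(4.2) = 33.2 - 7.1 = 26.1
(5) 1.25(33.2) + 1.75(22.9) = 41.5 + 40.1 = 81.6
(6) 0.9(33.2) - 1.3(24.2) = 29.9 - 31.5 = -1.6
(7) 1.25(33.2) + 0.5(22.9) + 0.5(4.2) + 0.3(24.2) = 62.3
The controlling combination is 1, giving 88.5 kN/m.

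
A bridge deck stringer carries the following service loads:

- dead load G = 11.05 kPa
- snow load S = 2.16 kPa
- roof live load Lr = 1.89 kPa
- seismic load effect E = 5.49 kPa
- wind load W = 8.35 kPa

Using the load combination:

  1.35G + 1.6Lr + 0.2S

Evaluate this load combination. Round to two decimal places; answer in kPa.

18.37 kPa

1.35(11.05) + 1.6(1.89) + 0.2(2.16) = 18.37
p_u = 18.37 kPa.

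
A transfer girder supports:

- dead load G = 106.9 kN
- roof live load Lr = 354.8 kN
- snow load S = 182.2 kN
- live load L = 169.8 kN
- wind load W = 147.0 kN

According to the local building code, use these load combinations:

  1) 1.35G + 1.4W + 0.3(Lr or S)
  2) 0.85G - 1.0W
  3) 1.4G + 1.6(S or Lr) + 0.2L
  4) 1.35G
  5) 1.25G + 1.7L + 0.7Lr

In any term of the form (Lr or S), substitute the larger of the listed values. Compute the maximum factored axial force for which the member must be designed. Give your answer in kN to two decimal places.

(Lr or S) → Lr = 354.8 kN; (S or Lr) → Lr = 354.8 kN.
1) 1.35(106.9) + 1.4(147.0) + 0.3(354.8) = 456.56
2) 0.85(106.9) - 1.0(147.0) = -56.14
3) 1.4(106.9) + 1.6(354.8) + 0.2(169.8) = 751.30
4) 1.35(106.9) = 144.32
5) 1.25(106.9) + 1.7(169.8) + 0.7(354.8) = 670.65
Combination 3 governs: N_u = 751.30 kN.

751.30 kN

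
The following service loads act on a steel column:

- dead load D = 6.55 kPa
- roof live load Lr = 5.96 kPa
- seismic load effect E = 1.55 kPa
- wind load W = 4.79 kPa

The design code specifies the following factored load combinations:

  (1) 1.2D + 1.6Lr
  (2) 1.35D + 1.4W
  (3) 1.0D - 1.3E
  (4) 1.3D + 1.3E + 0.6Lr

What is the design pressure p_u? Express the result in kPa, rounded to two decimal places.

17.40 kPa

(1) 1.2(6.55) + 1.6(5.96) = 7.86 + 9.54 = 17.40
(2) 1.35(6.55) + 1.4(4.79) = 8.84 + 6.71 = 15.55
(3) 1.0(6.55) - 1.3(1.55) = 4.54
(4) 1.3(6.55) + 1.3(1.55) + 0.6(5.96) = 14.11
Maximum is from combination 1.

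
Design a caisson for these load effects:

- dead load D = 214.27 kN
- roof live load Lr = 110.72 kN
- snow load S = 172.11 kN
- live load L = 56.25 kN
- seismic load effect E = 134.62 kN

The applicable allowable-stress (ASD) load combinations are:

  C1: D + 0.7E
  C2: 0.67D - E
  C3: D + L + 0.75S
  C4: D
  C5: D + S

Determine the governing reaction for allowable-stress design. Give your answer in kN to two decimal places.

399.60 kN

C1: 1.0(214.27) + 0.7(134.62) = 214.27 + 94.23 = 308.50
C2: 0.67(214.27) - 1.0(134.62) = 143.56 - 134.62 = 8.94
C3: 1.0(214.27) + 1.0(56.25) + 0.75(172.11) = 214.27 + 56.25 + 129.08 = 399.60
C4: 1.0(214.27) = 214.27
C5: 1.0(214.27) + 1.0(172.11) = 214.27 + 172.11 = 386.38
Combination 3 governs: V = 399.60 kN.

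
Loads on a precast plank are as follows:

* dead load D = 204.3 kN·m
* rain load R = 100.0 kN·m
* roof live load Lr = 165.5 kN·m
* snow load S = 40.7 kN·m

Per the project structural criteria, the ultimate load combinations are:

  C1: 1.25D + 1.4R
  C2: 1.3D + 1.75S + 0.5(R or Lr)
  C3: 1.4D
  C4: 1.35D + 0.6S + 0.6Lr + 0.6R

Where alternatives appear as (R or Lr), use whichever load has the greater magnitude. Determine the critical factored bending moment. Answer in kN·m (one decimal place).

459.5 kN·m

(R or Lr) → Lr = 165.5 kN·m.
C1: 1.25(204.3) + 1.4(100.0) = 255.4 + 140.0 = 395.4
C2: 1.3(204.3) + 1.75(40.7) + 0.5(165.5) = 265.6 + 71.2 + 82.8 = 419.6
C3: 1.4(204.3) = 286.0
C4: 1.35(204.3) + 0.6(40.7) + 0.6(165.5) + 0.6(100.0) = 275.8 + 24.4 + 99.3 + 60.0 = 459.5
The controlling combination is 4, giving 459.5 kN·m.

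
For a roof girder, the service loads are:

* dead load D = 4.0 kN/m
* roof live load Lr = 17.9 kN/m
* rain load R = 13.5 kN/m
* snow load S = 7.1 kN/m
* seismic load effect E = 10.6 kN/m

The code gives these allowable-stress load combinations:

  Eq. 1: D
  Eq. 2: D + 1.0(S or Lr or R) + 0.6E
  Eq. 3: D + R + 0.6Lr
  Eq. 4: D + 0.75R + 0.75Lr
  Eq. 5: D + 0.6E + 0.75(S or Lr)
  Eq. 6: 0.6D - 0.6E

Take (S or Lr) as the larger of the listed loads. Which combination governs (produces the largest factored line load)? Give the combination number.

(S or Lr or R) → Lr = 17.9 kN/m; (S or Lr) → Lr = 17.9 kN/m.
Eq. 1: 1.0(4.0) = 4.00
Eq. 2: 1.0(4.0) + 1.0(17.9) + 0.6(10.6) = 28.26
Eq. 3: 1.0(4.0) + 1.0(13.5) + 0.6(17.9) = 28.24
Eq. 4: 1.0(4.0) + 0.75(13.5) + 0.75(17.9) = 27.55
Eq. 5: 1.0(4.0) + 0.6(10.6) + 0.75(17.9) = 23.79
Eq. 6: 0.6(4.0) - 0.6(10.6) = -3.96
The largest value is 28.26 kN/m from combination 2.

Combination 2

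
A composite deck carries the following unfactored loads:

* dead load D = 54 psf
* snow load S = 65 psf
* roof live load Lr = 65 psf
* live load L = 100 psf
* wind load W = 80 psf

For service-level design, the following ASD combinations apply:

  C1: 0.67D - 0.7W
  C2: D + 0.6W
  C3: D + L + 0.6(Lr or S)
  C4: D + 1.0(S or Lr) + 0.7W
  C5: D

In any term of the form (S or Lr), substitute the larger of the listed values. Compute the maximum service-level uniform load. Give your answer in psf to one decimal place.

(Lr or S) → Lr = 65 psf; (S or Lr) → S = 65 psf.
C1: 0.67(54) - 0.7(80) = -19.8
C2: 1.0(54) + 0.6(80) = 102.0
C3: 1.0(54) + 1.0(100) + 0.6(65) = 193.0
C4: 1.0(54) + 1.0(65) + 0.7(80) = 175.0
C5: 1.0(54) = 54.0
The controlling combination is 3, giving 193.0 psf.

193.0 psf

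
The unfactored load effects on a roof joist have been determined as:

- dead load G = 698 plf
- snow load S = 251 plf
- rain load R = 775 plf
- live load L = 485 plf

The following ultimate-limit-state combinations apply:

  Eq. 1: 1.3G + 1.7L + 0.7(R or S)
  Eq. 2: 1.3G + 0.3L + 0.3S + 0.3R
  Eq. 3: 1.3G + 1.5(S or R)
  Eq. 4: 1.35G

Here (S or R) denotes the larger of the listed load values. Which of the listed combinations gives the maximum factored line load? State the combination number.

Combination 1

(R or S) → R = 775 plf; (S or R) → R = 775 plf.
Eq. 1: 1.3(698) + 1.7(485) + 0.7(775) = 907.40 + 824.50 + 542.50 = 2274.40
Eq. 2: 1.3(698) + 0.3(485) + 0.3(251) + 0.3(775) = 907.40 + 145.50 + 75.30 + 232.50 = 1360.70
Eq. 3: 1.3(698) + 1.5(775) = 907.40 + 1162.50 = 2069.90
Eq. 4: 1.35(698) = 942.30
The largest value is 2274.40 plf from combination 1.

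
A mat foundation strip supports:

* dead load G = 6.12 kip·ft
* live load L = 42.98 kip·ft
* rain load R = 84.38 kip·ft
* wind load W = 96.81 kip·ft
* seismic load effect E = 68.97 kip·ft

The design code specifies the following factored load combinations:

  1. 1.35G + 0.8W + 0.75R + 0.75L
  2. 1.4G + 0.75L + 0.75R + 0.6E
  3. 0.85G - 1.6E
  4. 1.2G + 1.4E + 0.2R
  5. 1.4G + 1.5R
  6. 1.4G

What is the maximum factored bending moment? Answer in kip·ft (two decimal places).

1. 1.35(6.12) + 0.8(96.81) + 0.75(84.38) + 0.75(42.98) = 181.23
2. 1.4(6.12) + 0.75(42.98) + 0.75(84.38) + 0.6(68.97) = 145.47
3. 0.85(6.12) - 1.6(68.97) = 5.20 - 110.35 = -105.15
4. 1.2(6.12) + 1.4(68.97) + 0.2(84.38) = 7.34 + 96.56 + 16.88 = 120.78
5. 1.4(6.12) + 1.5(84.38) = 8.57 + 126.57 = 135.14
6. 1.4(6.12) = 8.57
Combination 1 governs: M_u = 181.23 kip·ft.

181.23 kip·ft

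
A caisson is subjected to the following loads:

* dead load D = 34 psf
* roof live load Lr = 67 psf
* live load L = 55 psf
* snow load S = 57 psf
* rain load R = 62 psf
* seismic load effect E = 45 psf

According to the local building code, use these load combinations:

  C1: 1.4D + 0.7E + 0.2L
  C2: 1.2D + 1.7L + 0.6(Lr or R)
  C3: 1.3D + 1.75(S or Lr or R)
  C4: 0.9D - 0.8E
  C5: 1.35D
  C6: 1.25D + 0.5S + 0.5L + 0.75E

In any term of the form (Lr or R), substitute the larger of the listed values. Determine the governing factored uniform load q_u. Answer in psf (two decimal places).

174.50 psf

(Lr or R) → Lr = 67 psf; (S or Lr or R) → Lr = 67 psf.
C1: 1.4(34) + 0.7(45) + 0.2(55) = 47.60 + 31.50 + 11.00 = 90.10
C2: 1.2(34) + 1.7(55) + 0.6(67) = 40.80 + 93.50 + 40.20 = 174.50
C3: 1.3(34) + 1.75(67) = 44.20 + 117.25 = 161.45
C4: 0.9(34) - 0.8(45) = 30.60 - 36.00 = -5.40
C5: 1.35(34) = 45.90
C6: 1.25(34) + 0.5(57) + 0.5(55) + 0.75(45) = 42.50 + 28.50 + 27.50 + 33.75 = 132.25
Combination 2 governs: q_u = 174.50 psf.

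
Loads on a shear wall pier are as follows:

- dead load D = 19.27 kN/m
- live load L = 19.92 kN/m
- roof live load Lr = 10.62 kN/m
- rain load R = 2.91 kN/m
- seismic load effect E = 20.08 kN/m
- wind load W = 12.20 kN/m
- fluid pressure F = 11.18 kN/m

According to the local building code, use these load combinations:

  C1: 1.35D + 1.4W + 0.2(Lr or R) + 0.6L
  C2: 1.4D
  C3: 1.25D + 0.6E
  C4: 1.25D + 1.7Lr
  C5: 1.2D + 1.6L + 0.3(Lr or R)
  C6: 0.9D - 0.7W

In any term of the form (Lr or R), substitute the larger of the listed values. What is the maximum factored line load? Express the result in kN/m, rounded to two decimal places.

(Lr or R) → Lr = 10.62 kN/m.
C1: 1.35(19.27) + 1.4(12.20) + 0.2(10.62) + 0.6(19.92) = 57.17
C2: 1.4(19.27) = 26.98
C3: 1.25(19.27) + 0.6(20.08) = 24.09 + 12.05 = 36.14
C4: 1.25(19.27) + 1.7(10.62) = 24.09 + 18.05 = 42.14
C5: 1.2(19.27) + 1.6(19.92) + 0.3(10.62) = 23.12 + 31.87 + 3.19 = 58.18
C6: 0.9(19.27) - 0.7(12.20) = 17.34 - 8.54 = 8.80
Maximum is from combination 5.

58.18 kN/m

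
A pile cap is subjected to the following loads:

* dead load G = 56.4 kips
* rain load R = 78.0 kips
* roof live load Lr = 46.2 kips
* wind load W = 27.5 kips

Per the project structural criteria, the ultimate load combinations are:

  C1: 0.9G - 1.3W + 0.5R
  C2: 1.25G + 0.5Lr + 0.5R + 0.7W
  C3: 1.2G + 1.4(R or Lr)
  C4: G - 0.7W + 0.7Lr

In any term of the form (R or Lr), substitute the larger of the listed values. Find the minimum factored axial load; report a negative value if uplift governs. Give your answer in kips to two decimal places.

54.01 kips

(R or Lr) → R = 78.0 kips.
C1: 0.9(56.4) - 1.3(27.5) + 0.5(78.0) = 50.76 - 35.75 + 39.00 = 54.01
C2: 1.25(56.4) + 0.5(46.2) + 0.5(78.0) + 0.7(27.5) = 70.50 + 23.10 + 39.00 + 19.25 = 151.85
C3: 1.2(56.4) + 1.4(78.0) = 67.68 + 109.20 = 176.88
C4: 1.0(56.4) - 0.7(27.5) + 0.7(46.2) = 56.40 - 19.25 + 32.34 = 69.49
Combination 1 gives the minimum: 54.01 kips.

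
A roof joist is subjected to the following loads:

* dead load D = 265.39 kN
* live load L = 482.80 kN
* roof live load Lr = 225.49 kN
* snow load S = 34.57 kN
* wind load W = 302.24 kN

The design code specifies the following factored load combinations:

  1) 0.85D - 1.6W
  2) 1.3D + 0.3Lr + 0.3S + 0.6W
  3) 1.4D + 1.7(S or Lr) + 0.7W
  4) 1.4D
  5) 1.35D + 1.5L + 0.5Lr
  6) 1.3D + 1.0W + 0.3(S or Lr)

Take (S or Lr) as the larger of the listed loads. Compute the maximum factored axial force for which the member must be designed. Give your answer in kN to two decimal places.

1195.22 kN

(S or Lr) → Lr = 225.49 kN.
1) 0.85(265.39) - 1.6(302.24) = 225.58 - 483.58 = -258.00
2) 1.3(265.39) + 0.3(225.49) + 0.3(34.57) + 0.6(302.24) = 345.01 + 67.65 + 10.37 + 181.34 = 604.37
3) 1.4(265.39) + 1.7(225.49) + 0.7(302.24) = 371.55 + 383.33 + 211.57 = 966.45
4) 1.4(265.39) = 371.55
5) 1.35(265.39) + 1.5(482.80) + 0.5(225.49) = 1195.22
6) 1.3(265.39) + 1.0(302.24) + 0.3(225.49) = 714.89
Combination 5 governs: N_u = 1195.22 kN.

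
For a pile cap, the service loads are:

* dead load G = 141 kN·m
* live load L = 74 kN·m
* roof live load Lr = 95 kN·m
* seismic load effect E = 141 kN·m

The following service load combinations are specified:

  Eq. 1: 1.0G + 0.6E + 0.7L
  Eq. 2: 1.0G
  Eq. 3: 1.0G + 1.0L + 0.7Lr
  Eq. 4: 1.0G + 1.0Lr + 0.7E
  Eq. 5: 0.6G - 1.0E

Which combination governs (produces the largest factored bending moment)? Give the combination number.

Combination 4

Eq. 1: 1.0(141) + 0.6(141) + 0.7(74) = 141.0 + 84.6 + 51.8 = 277.4
Eq. 2: 1.0(141) = 141.0
Eq. 3: 1.0(141) + 1.0(74) + 0.7(95) = 141.0 + 74.0 + 66.5 = 281.5
Eq. 4: 1.0(141) + 1.0(95) + 0.7(141) = 141.0 + 95.0 + 98.7 = 334.7
Eq. 5: 0.6(141) - 1.0(141) = 84.6 - 141.0 = -56.4
The largest value is 334.7 kN·m from combination 4.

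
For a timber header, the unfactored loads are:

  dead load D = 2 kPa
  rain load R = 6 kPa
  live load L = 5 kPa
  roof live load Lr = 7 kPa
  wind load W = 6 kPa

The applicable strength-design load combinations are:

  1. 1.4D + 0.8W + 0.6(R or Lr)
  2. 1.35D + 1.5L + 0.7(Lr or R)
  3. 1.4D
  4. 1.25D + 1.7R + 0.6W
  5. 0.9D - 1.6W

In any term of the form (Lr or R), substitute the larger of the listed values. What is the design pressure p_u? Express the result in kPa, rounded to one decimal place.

(R or Lr) → Lr = 7 kPa; (Lr or R) → Lr = 7 kPa.
1. 1.4(2) + 0.8(6) + 0.6(7) = 2.8 + 4.8 + 4.2 = 11.8
2. 1.35(2) + 1.5(5) + 0.7(7) = 2.7 + 7.5 + 4.9 = 15.1
3. 1.4(2) = 2.8
4. 1.25(2) + 1.7(6) + 0.6(6) = 2.5 + 10.2 + 3.6 = 16.3
5. 0.9(2) - 1.6(6) = 1.8 - 9.6 = -7.8
Maximum is from combination 4.

16.3 kPa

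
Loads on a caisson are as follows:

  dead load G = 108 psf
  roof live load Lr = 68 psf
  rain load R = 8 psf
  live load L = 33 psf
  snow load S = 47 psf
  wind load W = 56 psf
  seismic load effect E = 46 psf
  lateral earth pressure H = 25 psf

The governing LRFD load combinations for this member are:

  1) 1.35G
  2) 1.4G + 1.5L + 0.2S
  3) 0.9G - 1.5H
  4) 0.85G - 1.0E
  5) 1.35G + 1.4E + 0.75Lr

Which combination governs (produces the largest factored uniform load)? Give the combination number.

Combination 5

1) 1.35(108) = 145.8
2) 1.4(108) + 1.5(33) + 0.2(47) = 151.2 + 49.5 + 9.4 = 210.1
3) 0.9(108) - 1.5(25) = 97.2 - 37.5 = 59.7
4) 0.85(108) - 1.0(46) = 91.8 - 46.0 = 45.8
5) 1.35(108) + 1.4(46) + 0.75(68) = 145.8 + 64.4 + 51.0 = 261.2
The largest value is 261.2 psf from combination 5.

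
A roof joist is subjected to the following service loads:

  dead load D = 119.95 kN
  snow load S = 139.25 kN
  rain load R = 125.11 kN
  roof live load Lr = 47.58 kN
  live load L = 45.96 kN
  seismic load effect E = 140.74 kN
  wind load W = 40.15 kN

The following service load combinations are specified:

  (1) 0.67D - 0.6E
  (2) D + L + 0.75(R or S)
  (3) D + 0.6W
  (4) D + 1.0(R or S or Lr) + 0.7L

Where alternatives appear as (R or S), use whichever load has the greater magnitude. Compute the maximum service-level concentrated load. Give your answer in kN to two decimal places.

(R or S) → S = 139.25 kN; (R or S or Lr) → S = 139.25 kN.
(1) 0.67(119.95) - 0.6(140.74) = -4.08
(2) 1.0(119.95) + 1.0(45.96) + 0.75(139.25) = 270.35
(3) 1.0(119.95) + 0.6(40.15) = 144.04
(4) 1.0(119.95) + 1.0(139.25) + 0.7(45.96) = 291.37
Maximum is from combination 4.

291.37 kN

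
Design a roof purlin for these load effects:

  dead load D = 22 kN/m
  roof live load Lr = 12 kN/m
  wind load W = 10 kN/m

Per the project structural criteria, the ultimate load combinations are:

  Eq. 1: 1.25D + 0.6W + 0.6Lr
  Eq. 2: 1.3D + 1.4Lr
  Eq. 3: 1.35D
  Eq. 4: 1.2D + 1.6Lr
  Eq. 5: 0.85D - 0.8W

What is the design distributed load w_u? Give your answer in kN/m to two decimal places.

Eq. 1: 1.25(22) + 0.6(10) + 0.6(12) = 27.50 + 6.00 + 7.20 = 40.70
Eq. 2: 1.3(22) + 1.4(12) = 28.60 + 16.80 = 45.40
Eq. 3: 1.35(22) = 29.70
Eq. 4: 1.2(22) + 1.6(12) = 26.40 + 19.20 = 45.60
Eq. 5: 0.85(22) - 0.8(10) = 18.70 - 8.00 = 10.70
Maximum is from combination 4.

45.60 kN/m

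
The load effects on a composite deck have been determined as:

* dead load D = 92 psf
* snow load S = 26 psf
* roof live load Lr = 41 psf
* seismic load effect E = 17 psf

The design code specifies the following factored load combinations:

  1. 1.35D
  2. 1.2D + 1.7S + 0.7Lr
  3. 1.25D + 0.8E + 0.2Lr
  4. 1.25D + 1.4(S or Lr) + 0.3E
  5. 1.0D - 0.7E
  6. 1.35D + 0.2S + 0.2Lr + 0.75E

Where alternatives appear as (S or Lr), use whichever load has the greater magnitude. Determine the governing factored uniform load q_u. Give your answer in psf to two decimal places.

183.30 psf

(S or Lr) → Lr = 41 psf.
1. 1.35(92) = 124.20
2. 1.2(92) + 1.7(26) + 0.7(41) = 110.40 + 44.20 + 28.70 = 183.30
3. 1.25(92) + 0.8(17) + 0.2(41) = 115.00 + 13.60 + 8.20 = 136.80
4. 1.25(92) + 1.4(41) + 0.3(17) = 115.00 + 57.40 + 5.10 = 177.50
5. 1.0(92) - 0.7(17) = 92.00 - 11.90 = 80.10
6. 1.35(92) + 0.2(26) + 0.2(41) + 0.75(17) = 124.20 + 5.20 + 8.20 + 12.75 = 150.35
The controlling combination is 2, giving 183.30 psf.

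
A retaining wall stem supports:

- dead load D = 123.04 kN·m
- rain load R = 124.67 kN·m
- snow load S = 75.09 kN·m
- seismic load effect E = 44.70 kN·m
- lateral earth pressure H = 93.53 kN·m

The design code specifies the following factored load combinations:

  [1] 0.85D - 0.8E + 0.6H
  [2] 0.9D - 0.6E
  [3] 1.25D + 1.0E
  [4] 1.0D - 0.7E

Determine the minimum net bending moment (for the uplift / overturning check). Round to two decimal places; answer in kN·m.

[1] 0.85(123.04) - 0.8(44.70) + 0.6(93.53) = 104.58 - 35.76 + 56.12 = 124.94
[2] 0.9(123.04) - 0.6(44.70) = 110.74 - 26.82 = 83.92
[3] 1.25(123.04) + 1.0(44.70) = 153.80 + 44.70 = 198.50
[4] 1.0(123.04) - 0.7(44.70) = 123.04 - 31.29 = 91.75
Combination 2 gives the minimum: 83.92 kN·m.

83.92 kN·m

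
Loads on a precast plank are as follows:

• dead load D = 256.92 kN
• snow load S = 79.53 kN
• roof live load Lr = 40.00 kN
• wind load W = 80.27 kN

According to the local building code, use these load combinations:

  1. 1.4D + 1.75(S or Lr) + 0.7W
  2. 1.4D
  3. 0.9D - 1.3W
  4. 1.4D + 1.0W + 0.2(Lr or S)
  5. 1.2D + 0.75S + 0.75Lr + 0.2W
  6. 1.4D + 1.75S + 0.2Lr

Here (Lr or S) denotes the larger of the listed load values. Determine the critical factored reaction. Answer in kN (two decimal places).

555.05 kN

(S or Lr) → S = 79.53 kN; (Lr or S) → S = 79.53 kN.
1. 1.4(256.92) + 1.75(79.53) + 0.7(80.27) = 555.05
2. 1.4(256.92) = 359.69
3. 0.9(256.92) - 1.3(80.27) = 126.88
4. 1.4(256.92) + 1.0(80.27) + 0.2(79.53) = 455.86
5. 1.2(256.92) + 0.75(79.53) + 0.75(40.00) + 0.2(80.27) = 414.01
6. 1.4(256.92) + 1.75(79.53) + 0.2(40.00) = 506.87
Combination 1 governs: V_u = 555.05 kN.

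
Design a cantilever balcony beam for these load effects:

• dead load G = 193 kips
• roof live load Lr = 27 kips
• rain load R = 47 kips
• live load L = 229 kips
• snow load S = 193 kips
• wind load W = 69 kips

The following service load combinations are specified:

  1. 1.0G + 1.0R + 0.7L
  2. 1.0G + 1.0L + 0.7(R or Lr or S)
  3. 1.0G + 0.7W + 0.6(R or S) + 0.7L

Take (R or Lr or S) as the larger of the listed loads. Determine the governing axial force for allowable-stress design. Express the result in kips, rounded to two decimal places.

557.10 kips

(R or Lr or S) → S = 193 kips; (R or S) → S = 193 kips.
1. 1.0(193) + 1.0(47) + 0.7(229) = 193.00 + 47.00 + 160.30 = 400.30
2. 1.0(193) + 1.0(229) + 0.7(193) = 193.00 + 229.00 + 135.10 = 557.10
3. 1.0(193) + 0.7(69) + 0.6(193) + 0.7(229) = 193.00 + 48.30 + 115.80 + 160.30 = 517.40
Combination 2 governs: P = 557.10 kips.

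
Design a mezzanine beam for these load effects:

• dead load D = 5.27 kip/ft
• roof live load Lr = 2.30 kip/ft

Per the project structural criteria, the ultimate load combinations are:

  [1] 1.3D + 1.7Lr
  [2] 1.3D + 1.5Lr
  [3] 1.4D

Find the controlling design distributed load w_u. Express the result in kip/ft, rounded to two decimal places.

[1] 1.3(5.27) + 1.7(2.30) = 6.85 + 3.91 = 10.76
[2] 1.3(5.27) + 1.5(2.30) = 6.85 + 3.45 = 10.30
[3] 1.4(5.27) = 7.38
Combination 1 governs: w_u = 10.76 kip/ft.

10.76 kip/ft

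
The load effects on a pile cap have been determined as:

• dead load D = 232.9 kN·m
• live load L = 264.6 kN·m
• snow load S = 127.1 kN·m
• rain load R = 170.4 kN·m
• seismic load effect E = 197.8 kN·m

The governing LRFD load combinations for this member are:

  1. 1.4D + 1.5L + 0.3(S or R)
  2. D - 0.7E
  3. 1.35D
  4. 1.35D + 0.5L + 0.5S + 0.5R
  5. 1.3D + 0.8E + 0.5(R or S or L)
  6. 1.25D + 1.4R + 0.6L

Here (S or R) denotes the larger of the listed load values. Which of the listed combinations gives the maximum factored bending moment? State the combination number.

(S or R) → R = 170.4 kN·m; (R or S or L) → L = 264.6 kN·m.
1. 1.4(232.9) + 1.5(264.6) + 0.3(170.4) = 774.08
2. 1.0(232.9) - 0.7(197.8) = 94.44
3. 1.35(232.9) = 314.42
4. 1.35(232.9) + 0.5(264.6) + 0.5(127.1) + 0.5(170.4) = 595.47
5. 1.3(232.9) + 0.8(197.8) + 0.5(264.6) = 593.31
6. 1.25(232.9) + 1.4(170.4) + 0.6(264.6) = 688.45
The largest value is 774.08 kN·m from combination 1.

Combination 1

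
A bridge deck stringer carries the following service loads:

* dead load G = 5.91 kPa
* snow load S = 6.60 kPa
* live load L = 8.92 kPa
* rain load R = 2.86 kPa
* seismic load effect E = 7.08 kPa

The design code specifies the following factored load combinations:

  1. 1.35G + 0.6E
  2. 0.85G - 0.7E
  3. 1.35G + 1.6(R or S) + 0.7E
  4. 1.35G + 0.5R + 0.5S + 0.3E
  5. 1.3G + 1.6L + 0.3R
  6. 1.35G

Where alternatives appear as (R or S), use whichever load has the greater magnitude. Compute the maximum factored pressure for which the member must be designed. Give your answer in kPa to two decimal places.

23.49 kPa

(R or S) → S = 6.60 kPa.
1. 1.35(5.91) + 0.6(7.08) = 7.98 + 4.25 = 12.23
2. 0.85(5.91) - 0.7(7.08) = 0.07
3. 1.35(5.91) + 1.6(6.60) + 0.7(7.08) = 23.49
4. 1.35(5.91) + 0.5(2.86) + 0.5(6.60) + 0.3(7.08) = 7.98 + 1.43 + 3.30 + 2.12 = 14.83
5. 1.3(5.91) + 1.6(8.92) + 0.3(2.86) = 7.68 + 14.27 + 0.86 = 22.81
6. 1.35(5.91) = 7.98
The controlling combination is 3, giving 23.49 kPa.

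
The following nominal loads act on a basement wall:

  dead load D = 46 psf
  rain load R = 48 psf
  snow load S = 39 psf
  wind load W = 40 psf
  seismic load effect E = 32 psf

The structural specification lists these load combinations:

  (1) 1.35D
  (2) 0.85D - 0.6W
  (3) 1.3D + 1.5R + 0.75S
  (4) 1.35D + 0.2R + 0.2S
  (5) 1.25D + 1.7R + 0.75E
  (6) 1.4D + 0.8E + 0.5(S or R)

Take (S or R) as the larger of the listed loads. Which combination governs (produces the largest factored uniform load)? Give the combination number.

Combination 5

(S or R) → R = 48 psf.
(1) 1.35(46) = 62.1
(2) 0.85(46) - 0.6(40) = 39.1 - 24.0 = 15.1
(3) 1.3(46) + 1.5(48) + 0.75(39) = 59.8 + 72.0 + 29.3 = 161.1
(4) 1.35(46) + 0.2(48) + 0.2(39) = 62.1 + 9.6 + 7.8 = 79.5
(5) 1.25(46) + 1.7(48) + 0.75(32) = 57.5 + 81.6 + 24.0 = 163.1
(6) 1.4(46) + 0.8(32) + 0.5(48) = 64.4 + 25.6 + 24.0 = 114.0
The largest value is 163.1 psf from combination 5.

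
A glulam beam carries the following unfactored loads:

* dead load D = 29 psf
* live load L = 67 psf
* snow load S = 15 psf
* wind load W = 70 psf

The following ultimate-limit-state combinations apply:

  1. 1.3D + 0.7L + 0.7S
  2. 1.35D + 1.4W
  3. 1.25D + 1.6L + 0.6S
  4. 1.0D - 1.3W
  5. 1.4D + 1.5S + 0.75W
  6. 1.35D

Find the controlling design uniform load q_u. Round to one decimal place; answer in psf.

152.5 psf

1. 1.3(29) + 0.7(67) + 0.7(15) = 37.7 + 46.9 + 10.5 = 95.1
2. 1.35(29) + 1.4(70) = 39.2 + 98.0 = 137.2
3. 1.25(29) + 1.6(67) + 0.6(15) = 36.3 + 107.2 + 9.0 = 152.5
4. 1.0(29) - 1.3(70) = 29.0 - 91.0 = -62.0
5. 1.4(29) + 1.5(15) + 0.75(70) = 40.6 + 22.5 + 52.5 = 115.6
6. 1.35(29) = 39.2
Combination 3 governs: q_u = 152.5 psf.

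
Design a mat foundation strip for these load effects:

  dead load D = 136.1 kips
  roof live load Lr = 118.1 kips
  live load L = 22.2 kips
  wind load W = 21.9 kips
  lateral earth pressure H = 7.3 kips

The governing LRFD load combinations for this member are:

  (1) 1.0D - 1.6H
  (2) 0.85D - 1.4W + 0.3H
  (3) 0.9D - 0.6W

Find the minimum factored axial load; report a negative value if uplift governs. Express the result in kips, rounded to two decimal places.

87.22 kips

(1) 1.0(136.1) - 1.6(7.3) = 136.10 - 11.68 = 124.42
(2) 0.85(136.1) - 1.4(21.9) + 0.3(7.3) = 115.69 - 30.66 + 2.19 = 87.22
(3) 0.9(136.1) - 0.6(21.9) = 122.49 - 13.14 = 109.35
Combination 2 gives the minimum: 87.22 kips.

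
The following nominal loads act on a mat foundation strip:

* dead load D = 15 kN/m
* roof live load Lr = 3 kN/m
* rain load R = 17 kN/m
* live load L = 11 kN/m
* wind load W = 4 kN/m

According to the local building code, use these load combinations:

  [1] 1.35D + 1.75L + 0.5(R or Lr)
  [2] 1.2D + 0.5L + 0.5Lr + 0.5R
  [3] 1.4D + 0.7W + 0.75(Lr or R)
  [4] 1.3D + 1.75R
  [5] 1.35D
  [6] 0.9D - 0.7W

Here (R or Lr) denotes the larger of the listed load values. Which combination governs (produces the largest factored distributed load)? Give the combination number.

(R or Lr) → R = 17 kN/m; (Lr or R) → R = 17 kN/m.
[1] 1.35(15) + 1.75(11) + 0.5(17) = 20.25 + 19.25 + 8.50 = 48.00
[2] 1.2(15) + 0.5(11) + 0.5(3) + 0.5(17) = 18.00 + 5.50 + 1.50 + 8.50 = 33.50
[3] 1.4(15) + 0.7(4) + 0.75(17) = 21.00 + 2.80 + 12.75 = 36.55
[4] 1.3(15) + 1.75(17) = 19.50 + 29.75 = 49.25
[5] 1.35(15) = 20.25
[6] 0.9(15) - 0.7(4) = 13.50 - 2.80 = 10.70
The largest value is 49.25 kN/m from combination 4.

Combination 4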